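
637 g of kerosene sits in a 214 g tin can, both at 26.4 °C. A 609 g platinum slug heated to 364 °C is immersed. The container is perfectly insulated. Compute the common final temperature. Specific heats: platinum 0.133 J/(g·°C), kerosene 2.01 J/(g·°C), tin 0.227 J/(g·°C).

T_f is the heat-capacity-weighted average of the initial temperatures:
T_f = (81·364 + 1280.4·26.4 + 48.58·26.4) / (81 + 1280.4 + 48.58)
    = 64567 / 1409.9 ≈ 45.79 °C

T_f ≈ 45.8 °C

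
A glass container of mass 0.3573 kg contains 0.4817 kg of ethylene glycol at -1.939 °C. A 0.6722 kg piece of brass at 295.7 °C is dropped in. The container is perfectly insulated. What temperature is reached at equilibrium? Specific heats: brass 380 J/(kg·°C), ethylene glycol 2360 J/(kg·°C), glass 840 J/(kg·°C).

T_f ≈ 43.0 °C

T_f = Σ m_i c_i T_i / Σ m_i c_i:
T_f = (255.44*295.7 + 1136.8*(-1.939) + 300.13*(-1.939)) / (255.44 + 1136.8 + 300.13)
    = 72746 / 1692.4 ≈ 42.98 °C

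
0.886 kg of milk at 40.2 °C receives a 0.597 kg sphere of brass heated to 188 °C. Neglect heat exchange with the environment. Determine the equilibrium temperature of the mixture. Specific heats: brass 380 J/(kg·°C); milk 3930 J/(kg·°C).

T_f ≈ 49.2 °C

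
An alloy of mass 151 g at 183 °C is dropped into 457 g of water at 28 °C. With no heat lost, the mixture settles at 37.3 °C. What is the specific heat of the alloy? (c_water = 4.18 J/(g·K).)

m_s c (T_s − T_f) = m_water c_water (T_f − T_0):
151×c×(183 − 37.3) = 457×4.18×(37.3 − 28)
22001 c = 17765  ⇒  c ≈ 0.8075 J/(g·K)

c ≈ 0.807 J/(g·K)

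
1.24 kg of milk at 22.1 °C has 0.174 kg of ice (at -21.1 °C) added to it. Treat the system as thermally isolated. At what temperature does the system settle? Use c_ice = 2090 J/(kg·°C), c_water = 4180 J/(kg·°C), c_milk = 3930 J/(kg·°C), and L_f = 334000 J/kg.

Conservation of energy gives ΣQ = 0:
ice -21.1→0 °C: 0.174·2090·21.1 = 7673.2
  melt ice: 0.174·334000 = 58116
  meltwater 0→T: 0.174·4180·T = 727.32 T
  milk cools: 1.24·3930·(T − 22.1) = 4873.2(T − 22.1)
5600.5 T = 107698 − 65789 = 41908
T ≈ 7.48 °C. Since T > 0 °C, the all-ice-melts assumption holds.

T_f ≈ 7.5 °C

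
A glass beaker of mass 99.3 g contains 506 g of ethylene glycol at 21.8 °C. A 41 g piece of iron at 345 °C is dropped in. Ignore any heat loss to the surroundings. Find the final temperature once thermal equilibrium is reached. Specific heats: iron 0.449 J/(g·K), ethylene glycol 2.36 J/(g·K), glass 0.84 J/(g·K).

T_f ≈ 26.4 °C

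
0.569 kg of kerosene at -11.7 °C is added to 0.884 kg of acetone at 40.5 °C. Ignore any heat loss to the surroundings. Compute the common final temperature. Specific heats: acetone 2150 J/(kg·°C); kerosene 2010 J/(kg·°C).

Setting the total heat transfer to zero:
0.884×2150×(T − 40.5) + 0.569×2010×(T − (-11.7)) = 0
1900.6(T − 40.5) + 1143.7(T − (-11.7)) = 0
(1900.6 + 1143.7) T = 1900.6×40.5 + 1143.7×(-11.7)
T = 63593 / 3044.3 = 20.9 °C

T_f ≈ 20.9 °C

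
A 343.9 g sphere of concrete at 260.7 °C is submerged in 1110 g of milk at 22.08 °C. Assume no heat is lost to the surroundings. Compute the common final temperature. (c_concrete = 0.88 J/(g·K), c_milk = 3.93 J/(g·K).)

T_f ≈ 37.6 °C

T_f is the heat-capacity-weighted average of the initial temperatures:
T_f = (302.63·260.7 + 4362.3·22.08) / (302.63 + 4362.3)
    = 175216 / 4664.9 ≈ 37.56 °C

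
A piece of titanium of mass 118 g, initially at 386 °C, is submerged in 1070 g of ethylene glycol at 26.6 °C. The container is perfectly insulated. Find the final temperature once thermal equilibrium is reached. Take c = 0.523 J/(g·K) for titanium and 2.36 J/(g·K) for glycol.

Energy conservation, ΣQ = 0:
118·0.523·(T − 386) + 1070·2.36·(T − 26.6) = 0
61.71(T − 386) + 2525.2(T − 26.6) = 0
(61.71 + 2525.2) T = 61.71·386 + 2525.2·26.6
T ≈ 35.17 °C

T_f ≈ 35.2 °C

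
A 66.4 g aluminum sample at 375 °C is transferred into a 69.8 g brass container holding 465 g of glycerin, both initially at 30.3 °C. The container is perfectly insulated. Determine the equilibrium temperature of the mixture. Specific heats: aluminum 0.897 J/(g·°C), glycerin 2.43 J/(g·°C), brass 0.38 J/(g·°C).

T_f ≈ 47.2 °C

T_f is the heat-capacity-weighted average of the initial temperatures:
T_f = (59.56×375 + 1130×30.3 + 26.52×30.3) / (59.56 + 1130 + 26.52)
    = 57376 / 1216 ≈ 47.18 °C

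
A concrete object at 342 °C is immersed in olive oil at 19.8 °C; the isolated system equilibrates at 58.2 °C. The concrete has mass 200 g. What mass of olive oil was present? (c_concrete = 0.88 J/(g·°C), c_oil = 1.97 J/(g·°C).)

m ≈ 660 g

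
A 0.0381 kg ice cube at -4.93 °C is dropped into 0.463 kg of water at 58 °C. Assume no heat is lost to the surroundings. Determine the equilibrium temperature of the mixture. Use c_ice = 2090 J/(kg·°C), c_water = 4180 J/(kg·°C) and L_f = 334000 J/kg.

T_f ≈ 47.3 °C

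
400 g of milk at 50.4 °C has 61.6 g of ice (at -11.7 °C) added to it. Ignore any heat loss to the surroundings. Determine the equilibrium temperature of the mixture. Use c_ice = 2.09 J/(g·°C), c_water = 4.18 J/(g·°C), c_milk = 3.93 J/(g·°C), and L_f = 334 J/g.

Heat gained plus heat lost sum to zero:
ice -11.7→0 °C: 61.6·2.09·11.7 = 1506.3; fusion: m_ice L_f = 61.6·334 = 20574; meltwater 0→T: 61.6·4.18·T = 257.49 T; milk cools: 400·3.93·(T − 50.4) = 1572(T − 50.4)
1829.5 T = 79229 − 22081 = 57148
T ≈ 31.24 °C (positive, so assuming full melt was valid).

T_f ≈ 31.2 °C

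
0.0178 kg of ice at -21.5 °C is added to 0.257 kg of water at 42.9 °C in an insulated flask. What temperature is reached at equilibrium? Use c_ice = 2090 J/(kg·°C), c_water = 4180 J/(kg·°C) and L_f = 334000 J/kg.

Let T be the final temperature. ΣQ_i = 0:
ice -21.5→0 °C: 0.0178×2090×21.5 = 799.84; latent heat to melt: 0.0178×334000 = 5945.2; meltwater 0→T: 0.0178×4180×T = 74.4 T; water: 1074.3(T − 42.9)
1148.7 T = 46086 − 6745 = 39341
T ≈ 34.25 °C (positive, so assuming full melt was valid).

T_f ≈ 34.2 °C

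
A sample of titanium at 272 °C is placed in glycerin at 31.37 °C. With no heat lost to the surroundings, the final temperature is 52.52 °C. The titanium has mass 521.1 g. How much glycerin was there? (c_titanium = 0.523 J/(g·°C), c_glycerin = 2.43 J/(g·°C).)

Let T be the final temperature. ΣQ_i = 0:
521.1×0.523×(52.52 − 272) + m×2.43×(52.52 − 31.37) = 0
51.39 m = 59816
m = 59816/51.39 ≈ 1164 g

m ≈ 1160 g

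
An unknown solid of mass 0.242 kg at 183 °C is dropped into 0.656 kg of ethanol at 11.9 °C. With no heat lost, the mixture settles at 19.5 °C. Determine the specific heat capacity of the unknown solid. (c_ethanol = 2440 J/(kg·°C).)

Conservation of energy gives ΣQ = 0:
0.242·c·(19.5 − 183) + 0.656·2440·(19.5 − 11.9) = 0
-39.57 c = -12165
c = -12165/-39.57 ≈ 307.4 J/(kg·°C)

c ≈ 307 J/(kg·°C)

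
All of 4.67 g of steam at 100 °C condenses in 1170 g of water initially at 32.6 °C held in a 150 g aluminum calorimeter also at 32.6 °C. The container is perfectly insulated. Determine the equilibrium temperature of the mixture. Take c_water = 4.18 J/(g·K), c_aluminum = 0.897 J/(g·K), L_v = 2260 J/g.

T_f ≈ 35.0 °C

Energy balance with sensible and latent terms:
steam→water at 100 °C releases m L_v = 4.67·2260 = 10554
  condensed water 100 °C→T: 19.52(T − 100)
  water warms: 1170·4.18·(T − 32.6) = 4890.6(T − 32.6)
  cup: 134.55(T − 32.6)
5044.7 T = 10554 + 1952.1 + 163820 = 176326
T ≈ 34.95 °C — below 100 °C, confirming all the steam condensed.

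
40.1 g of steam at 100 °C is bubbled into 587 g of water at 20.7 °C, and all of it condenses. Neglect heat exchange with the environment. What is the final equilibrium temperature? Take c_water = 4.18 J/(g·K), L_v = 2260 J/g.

T_f ≈ 60.3 °C

Energy conservation, ΣQ = 0:
latent heat released on condensation: 40.1×2260 = 90626; condensate cools 100→T: 40.1×4.18×(T − 100) = 167.62(T − 100); water warms: 587×4.18×(T − 20.7) = 2453.7(T − 20.7)
2621.3 T = 90626 + 16762 + 50791 = 158179
T ≈ 60.34 °C (< 100 °C, so full condensation is consistent).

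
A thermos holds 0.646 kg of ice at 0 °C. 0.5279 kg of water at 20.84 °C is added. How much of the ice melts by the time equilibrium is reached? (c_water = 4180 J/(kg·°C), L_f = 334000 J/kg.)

m_melted ≈ 0.138 kg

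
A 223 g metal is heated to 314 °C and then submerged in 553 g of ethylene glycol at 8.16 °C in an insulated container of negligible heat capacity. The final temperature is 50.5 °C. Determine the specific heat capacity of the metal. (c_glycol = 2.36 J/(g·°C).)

c ≈ 0.94 J/(g·°C)

Heat lost by the metal = heat gained by the glycol:
223×c×(314 − 50.5) = 553×2.36×(50.5 − 8.16)
58760 c = 55257  ⇒  c ≈ 0.9404 J/(g·°C)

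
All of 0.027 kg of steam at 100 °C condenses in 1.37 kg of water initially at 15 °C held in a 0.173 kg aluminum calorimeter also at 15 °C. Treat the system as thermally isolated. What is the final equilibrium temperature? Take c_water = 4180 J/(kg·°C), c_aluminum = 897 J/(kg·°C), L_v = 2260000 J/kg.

Let T be the final temperature. ΣQ_i = 0:
steam→water at 100 °C releases m L_v = 0.027·2260000 = 61020; condensed water 100 °C→T: 112.86(T − 100); water warms: 1.37·4180·(T − 15) = 5726.6(T − 15); aluminum cup: 0.173·897·(T − 15) = 155.18(T − 15)
5994.6 T = 61020 + 11286 + 88227 = 160533
T ≈ 26.78 °C — below 100 °C, confirming all the steam condensed.

T_f ≈ 26.8 °C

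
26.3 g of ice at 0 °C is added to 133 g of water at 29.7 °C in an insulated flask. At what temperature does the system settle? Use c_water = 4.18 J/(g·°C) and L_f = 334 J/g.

Heat gained plus heat lost sum to zero:
fusion: m_ice L_f = 26.3×334 = 8784.2
  warm the meltwater: 109.93 T
  water cools: 133×4.18×(T − 29.7) = 555.94(T − 29.7)
665.87 T = 16511 − 8784.2 = 7727.2
T ≈ 11.60 °C. Since T > 0 °C, the all-ice-melts assumption holds.

T_f ≈ 11.6 °C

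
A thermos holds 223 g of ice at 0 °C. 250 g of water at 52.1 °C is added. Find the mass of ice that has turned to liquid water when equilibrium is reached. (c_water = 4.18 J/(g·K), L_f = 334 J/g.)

m_melted ≈ 163 g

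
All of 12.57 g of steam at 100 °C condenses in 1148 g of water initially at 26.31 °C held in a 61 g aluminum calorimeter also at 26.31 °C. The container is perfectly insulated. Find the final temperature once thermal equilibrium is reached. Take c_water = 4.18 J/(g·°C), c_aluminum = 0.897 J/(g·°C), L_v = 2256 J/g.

Energy conservation, ΣQ = 0:
steam→water at 100 °C releases m L_v = 12.57×2256 = 28358; condensed water 100 °C→T: 52.54(T − 100); original water: 4798.6(T − 26.31); aluminum cup: 61×0.897×(T − 26.31) = 54.72(T − 26.31)
4905.9 T = 28358 + 5254.3 + 127692 = 161304
T ≈ 32.88 °C (< 100 °C, so full condensation is consistent).

T_f ≈ 32.9 °C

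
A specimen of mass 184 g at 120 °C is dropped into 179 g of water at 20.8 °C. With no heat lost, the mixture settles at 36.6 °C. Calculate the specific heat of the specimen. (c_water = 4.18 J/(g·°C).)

m_s c (T_s − T_f) = m_water c_water (T_f − T_0):
184×c×(120 − 36.6) = 179×4.18×(36.6 − 20.8)
15346 c = 11822  ⇒  c ≈ 0.7704 J/(g·°C)

c ≈ 0.77 J/(g·°C)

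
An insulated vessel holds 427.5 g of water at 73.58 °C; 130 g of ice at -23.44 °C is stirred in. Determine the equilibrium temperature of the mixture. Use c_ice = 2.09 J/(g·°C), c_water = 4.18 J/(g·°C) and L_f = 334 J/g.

Sum of m c ΔT and latent-heat terms is zero:
warm ice to 0 °C: 130·2.09·(0 − (-23.44)) = 6368.6; melt ice: 130·334 = 43420; warm the meltwater: 543.4 T; water: 1786.9(T − 73.58)
2330.3 T = 131484 − 49789 = 81695
T ≈ 35.06 °C. Since T > 0 °C, the all-ice-melts assumption holds.

T_f ≈ 35.1 °C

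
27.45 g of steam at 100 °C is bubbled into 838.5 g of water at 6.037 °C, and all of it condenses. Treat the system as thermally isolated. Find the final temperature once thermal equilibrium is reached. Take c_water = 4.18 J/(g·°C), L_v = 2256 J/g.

T_f ≈ 26.1 °C

Net heat exchanged in the isolated system is zero:
latent heat released on condensation: 27.45·2256 = 61927
  condensed water 100 °C→T: 114.74(T − 100)
  water warms: 838.5·4.18·(T − 6.037) = 3504.9(T − 6.037)
3619.7 T = 61927 + 11474 + 21159 = 94561
T ≈ 26.12 °C, under the boiling point, so the assumption holds.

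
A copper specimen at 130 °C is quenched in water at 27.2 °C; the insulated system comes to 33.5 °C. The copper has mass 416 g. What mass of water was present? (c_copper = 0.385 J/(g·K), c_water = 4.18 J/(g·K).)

|Q_copper| = |Q_water|:
416·0.385·(130 − 33.5) = m·4.18·(33.5 − 27.2)
26.33 m = 15455  ⇒  m ≈ 586.9 g

m ≈ 587 g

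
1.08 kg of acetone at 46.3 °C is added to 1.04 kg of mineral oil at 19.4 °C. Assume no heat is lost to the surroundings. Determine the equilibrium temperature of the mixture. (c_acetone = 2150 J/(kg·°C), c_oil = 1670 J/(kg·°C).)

T_f ≈ 34.8 °C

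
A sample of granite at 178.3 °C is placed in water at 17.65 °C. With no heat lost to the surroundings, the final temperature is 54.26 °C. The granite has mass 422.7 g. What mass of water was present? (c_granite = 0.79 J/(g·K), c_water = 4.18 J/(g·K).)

Heat lost by the granite = heat gained by the water:
422.7·0.79·(178.3 − 54.26) = m·4.18·(54.26 − 17.65)
153.03 m = 41421  ⇒  m ≈ 270.7 g

m ≈ 271 g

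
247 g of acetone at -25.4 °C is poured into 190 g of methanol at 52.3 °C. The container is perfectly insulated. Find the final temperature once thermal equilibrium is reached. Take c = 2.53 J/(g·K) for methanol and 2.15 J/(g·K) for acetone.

Let T be the final temperature. ΣQ_i = 0:
190*2.53*(T − 52.3) + 247*2.15*(T − (-25.4)) = 0
1011.8 T = 11652
T = 11652 / 1011.8 = 11.5 °C

T_f ≈ 11.5 °C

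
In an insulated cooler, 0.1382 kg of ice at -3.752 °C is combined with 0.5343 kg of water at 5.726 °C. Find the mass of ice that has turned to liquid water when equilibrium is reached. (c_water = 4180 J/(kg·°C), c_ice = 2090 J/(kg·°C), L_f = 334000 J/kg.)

Heat available from the water dropping to 0 °C: 0.5343·4180·5.726 = 12788 J.
Warming the ice to 0 °C takes 0.1382·2090·3.752 = 1083.7 J, leaving 11705 J for melting.
To melt every bit of ice: 0.1382·334000 = 46159 J.
11705 J < 46159 J, so only part of the ice melts and the system sits at 0 °C.
m_melt = 11705 / L_f = 0.03504 kg.

m_melted ≈ 0.035 kg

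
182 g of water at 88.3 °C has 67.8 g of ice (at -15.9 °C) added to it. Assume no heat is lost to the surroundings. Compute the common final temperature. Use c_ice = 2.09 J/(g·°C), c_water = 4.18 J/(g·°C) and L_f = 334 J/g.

T_f ≈ 40.5 °C

Setting the total heat transfer to zero:
warm ice to 0 °C: 67.8×2.09×(0 − (-15.9)) = 2253.1
  melt ice: 67.8×334 = 22645
  warm the meltwater: 283.4 T
  water: 760.76(T − 88.3)
1044.2 T = 67175 − 24898 = 42277
T ≈ 40.49 °C. Since T > 0 °C, the all-ice-melts assumption holds.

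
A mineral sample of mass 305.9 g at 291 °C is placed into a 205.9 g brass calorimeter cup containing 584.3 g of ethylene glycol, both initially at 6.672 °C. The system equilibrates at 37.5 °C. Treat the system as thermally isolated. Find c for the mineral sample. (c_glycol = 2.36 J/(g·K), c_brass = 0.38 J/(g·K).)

c ≈ 0.579 J/(g·K)

Setting the total heat transfer to zero:
305.9·c·(37.5 − 291) + 584.3·2.36·(37.5 − 6.672) + 205.9·0.38·(37.5 − 6.672) = 0
-77546 c = -44922
c = -44922/-77546 ≈ 0.5793 J/(g·K)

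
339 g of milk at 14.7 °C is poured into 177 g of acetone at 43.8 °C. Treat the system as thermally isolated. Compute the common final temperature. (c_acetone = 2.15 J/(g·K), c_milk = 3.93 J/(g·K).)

Let T be the final temperature. ΣQ_i = 0:
177*2.15*(T − 43.8) + 339*3.93*(T − 14.7) = 0
1712.8 T = 36252
T ≈ 21.17 °C

T_f ≈ 21.2 °C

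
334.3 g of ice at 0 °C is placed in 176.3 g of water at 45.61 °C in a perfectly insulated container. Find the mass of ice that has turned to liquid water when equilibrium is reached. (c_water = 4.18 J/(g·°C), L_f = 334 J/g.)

m_melted ≈ 101 g

Water can give up m c ΔT = 176.3·4.18·45.61 = 33612 J before reaching 0 °C.
Melting all 334.3 g of ice would need 334.3·334 = 111656 J.
33612 J < 111656 J, so only part of the ice melts and the system sits at 0 °C.
m_melted·334 = 33612  ⇒  m_melted ≈ 100.6 g.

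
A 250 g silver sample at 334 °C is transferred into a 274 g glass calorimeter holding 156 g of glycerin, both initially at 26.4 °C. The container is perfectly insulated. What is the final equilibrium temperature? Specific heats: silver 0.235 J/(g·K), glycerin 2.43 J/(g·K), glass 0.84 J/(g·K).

T_f ≈ 53.5 °C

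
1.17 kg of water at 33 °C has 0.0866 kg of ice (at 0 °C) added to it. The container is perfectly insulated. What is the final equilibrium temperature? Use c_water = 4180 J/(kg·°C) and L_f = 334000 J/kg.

T_f ≈ 25.2 °C

Net heat exchanged in the isolated system is zero:
latent heat to melt: 0.0866·334000 = 28924; warm the meltwater: 361.99 T; water cools: 1.17·4180·(T − 33) = 4890.6(T − 33)
5252.6 T = 161390 − 28924 = 132465
T ≈ 25.22 °C. Since T > 0 °C, the all-ice-melts assumption holds.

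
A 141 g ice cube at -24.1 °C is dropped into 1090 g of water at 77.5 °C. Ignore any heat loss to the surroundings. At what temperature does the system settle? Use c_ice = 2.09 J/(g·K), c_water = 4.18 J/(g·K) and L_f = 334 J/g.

T_f ≈ 58.1 °C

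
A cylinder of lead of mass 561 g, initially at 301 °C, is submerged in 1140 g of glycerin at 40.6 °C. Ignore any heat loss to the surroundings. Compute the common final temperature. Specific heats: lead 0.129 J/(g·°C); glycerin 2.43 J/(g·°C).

Heat lost by the lead equals heat gained by the glycerin:
561·0.129·(301 − T) = 1140·2.43·(T − 40.6)
72.37(301 − T) = 2770.2(T − 40.6)
2842.6 T = 134253  ⇒  T ≈ 47.23 °C

T_f ≈ 47.2 °C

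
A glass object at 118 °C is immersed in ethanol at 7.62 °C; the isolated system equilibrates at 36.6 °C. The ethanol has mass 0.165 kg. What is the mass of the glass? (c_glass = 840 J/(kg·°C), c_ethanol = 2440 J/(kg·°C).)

|Q_glass| = |Q_ethanol|:
m×840×(118 − 36.6) = 0.165×2440×(36.6 − 7.62)
68376 m = 11667  ⇒  m ≈ 0.1706 kg

m ≈ 0.171 kg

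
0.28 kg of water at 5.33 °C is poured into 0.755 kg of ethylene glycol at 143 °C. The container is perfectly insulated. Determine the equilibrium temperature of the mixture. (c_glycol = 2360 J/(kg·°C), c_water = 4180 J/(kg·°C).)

Heat gained plus heat lost sum to zero:
0.755·2360·(T − 143) + 0.28·4180·(T − 5.33) = 0
1781.8(T − 143) + 1170.4(T − 5.33) = 0
2952.2 T = 261036
T ≈ 88.42 °C

T_f ≈ 88.4 °C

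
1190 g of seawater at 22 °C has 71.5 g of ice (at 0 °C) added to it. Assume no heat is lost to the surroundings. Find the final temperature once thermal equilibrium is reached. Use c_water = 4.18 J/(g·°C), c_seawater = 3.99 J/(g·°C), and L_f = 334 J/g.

Let T be the final temperature. ΣQ_i = 0:
latent heat to melt: 71.5·334 = 23881
  meltwater 0→T: 71.5·4.18·T = 298.87 T
  seawater cools: 1190·3.99·(T − 22) = 4748.1(T − 22)
5047 T = 104458 − 23881 = 80577
T ≈ 15.97 °C — above 0 °C, consistent with complete melting.

T_f ≈ 16.0 °C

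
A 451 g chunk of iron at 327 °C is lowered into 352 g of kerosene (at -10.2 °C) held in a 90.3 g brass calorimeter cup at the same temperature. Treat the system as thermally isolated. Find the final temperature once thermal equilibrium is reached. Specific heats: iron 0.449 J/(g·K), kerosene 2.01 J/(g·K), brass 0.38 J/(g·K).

T_f ≈ 62.1 °C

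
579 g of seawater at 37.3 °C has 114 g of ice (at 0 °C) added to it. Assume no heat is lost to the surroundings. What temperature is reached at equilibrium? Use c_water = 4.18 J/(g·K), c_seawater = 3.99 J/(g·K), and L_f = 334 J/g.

T_f ≈ 17.3 °C

Energy balance with sensible and latent terms:
latent heat to melt: 114·334 = 38076; warm the meltwater: 476.52 T; seawater: 2310.2(T − 37.3)
2786.7 T = 86171 − 38076 = 48095
T ≈ 17.26 °C (positive, so assuming full melt was valid).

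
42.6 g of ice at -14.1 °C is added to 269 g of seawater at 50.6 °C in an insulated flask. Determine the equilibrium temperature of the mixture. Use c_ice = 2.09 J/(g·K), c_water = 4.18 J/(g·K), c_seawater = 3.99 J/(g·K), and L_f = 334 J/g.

T_f ≈ 31.0 °C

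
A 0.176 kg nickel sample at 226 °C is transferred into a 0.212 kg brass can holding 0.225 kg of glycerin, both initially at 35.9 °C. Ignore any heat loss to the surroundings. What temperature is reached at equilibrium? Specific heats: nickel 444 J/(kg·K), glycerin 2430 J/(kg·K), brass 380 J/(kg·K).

Taking heat into each body as positive, Σ m c ΔT = 0:
0.176·444·(T − 226) + 0.225·2430·(T − 35.9) + 0.212·380·(T − 35.9) = 0
(78.14 + 546.75 + 80.56) T = 78.14·226 + 546.75·35.9 + 80.56·35.9
T = 40181/705.45 ≈ 56.96 °C

T_f ≈ 57.0 °C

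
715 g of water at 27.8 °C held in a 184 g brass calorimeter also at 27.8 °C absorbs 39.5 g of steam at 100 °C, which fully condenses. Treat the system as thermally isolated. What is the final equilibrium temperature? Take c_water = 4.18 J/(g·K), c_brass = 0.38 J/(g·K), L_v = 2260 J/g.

T_f ≈ 59.2 °C

Conservation of energy gives ΣQ = 0:
condense steam: −39.5·2260 = −89270; condensate cools 100→T: 39.5·4.18·(T − 100) = 165.11(T − 100); original water: 2988.7(T − 27.8); brass cup: 184·0.38·(T − 27.8) = 69.92(T − 27.8)
3223.7 T = 89270 + 16511 + 85030 = 190811
T ≈ 59.19 °C, under the boiling point, so the assumption holds.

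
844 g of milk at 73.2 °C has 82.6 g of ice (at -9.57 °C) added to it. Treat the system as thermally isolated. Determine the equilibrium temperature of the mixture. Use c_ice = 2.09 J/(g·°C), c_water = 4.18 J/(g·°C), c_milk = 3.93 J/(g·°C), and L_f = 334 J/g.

T_f ≈ 58.3 °C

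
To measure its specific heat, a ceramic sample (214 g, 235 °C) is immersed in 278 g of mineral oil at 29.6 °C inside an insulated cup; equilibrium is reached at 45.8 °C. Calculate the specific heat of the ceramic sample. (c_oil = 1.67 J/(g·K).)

c ≈ 0.186 J/(g·K)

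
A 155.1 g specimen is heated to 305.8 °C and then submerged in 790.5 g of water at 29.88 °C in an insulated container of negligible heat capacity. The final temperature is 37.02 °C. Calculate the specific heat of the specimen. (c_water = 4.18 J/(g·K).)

Let T be the final temperature. ΣQ_i = 0:
155.1×c×(37.02 − 305.8) + 790.5×4.18×(37.02 − 29.88) = 0
-41688 c = -23593
c = -23593/-41688 ≈ 0.5659 J/(g·K)

c ≈ 0.566 J/(g·K)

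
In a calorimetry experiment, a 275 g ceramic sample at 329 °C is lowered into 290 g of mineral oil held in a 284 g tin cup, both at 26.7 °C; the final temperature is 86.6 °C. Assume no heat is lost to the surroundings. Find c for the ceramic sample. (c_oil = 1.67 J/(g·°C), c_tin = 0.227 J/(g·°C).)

c ≈ 0.493 J/(g·°C)

Heat gained plus heat lost sum to zero:
275×c×(86.6 − 329) + 290×1.67×(86.6 − 26.7) + 284×0.227×(86.6 − 26.7) = 0
-66660 c = -32871
c = -32871/-66660 ≈ 0.4931 J/(g·°C)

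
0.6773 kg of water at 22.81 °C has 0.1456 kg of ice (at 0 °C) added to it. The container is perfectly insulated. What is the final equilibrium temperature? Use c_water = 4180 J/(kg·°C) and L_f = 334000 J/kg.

T_f ≈ 4.6 °C

Heat gained plus heat lost sum to zero:
melt ice: 0.1456·334000 = 48630
  meltwater 0→T: 0.1456·4180·T = 608.61 T
  water: 2831.1(T − 22.81)
3439.7 T = 64578 − 48630 = 15947
T ≈ 4.64 °C — above 0 °C, consistent with complete melting.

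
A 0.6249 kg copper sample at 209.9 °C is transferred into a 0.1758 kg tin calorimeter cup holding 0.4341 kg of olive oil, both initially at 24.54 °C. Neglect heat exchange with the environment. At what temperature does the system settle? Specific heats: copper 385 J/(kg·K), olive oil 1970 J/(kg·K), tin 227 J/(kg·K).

T_f ≈ 63.8 °C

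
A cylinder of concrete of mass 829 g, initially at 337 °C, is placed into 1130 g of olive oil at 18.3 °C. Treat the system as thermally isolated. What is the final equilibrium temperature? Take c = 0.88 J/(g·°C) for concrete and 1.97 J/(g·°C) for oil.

T_f ≈ 97.0 °C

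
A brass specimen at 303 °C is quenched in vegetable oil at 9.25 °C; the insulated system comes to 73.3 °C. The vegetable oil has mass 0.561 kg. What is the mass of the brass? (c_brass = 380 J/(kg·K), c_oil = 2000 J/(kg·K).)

m ≈ 0.823 kg

Conservation of energy gives ΣQ = 0:
m·380·(73.3 − 303) + 0.561·2000·(73.3 − 9.25) = 0
-87286 m = -71864
m = -71864/-87286 ≈ 0.8233 kg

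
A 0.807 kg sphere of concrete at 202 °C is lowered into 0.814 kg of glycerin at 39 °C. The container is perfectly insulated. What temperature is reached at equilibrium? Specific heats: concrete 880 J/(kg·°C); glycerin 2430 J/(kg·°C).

T_f ≈ 82.1 °C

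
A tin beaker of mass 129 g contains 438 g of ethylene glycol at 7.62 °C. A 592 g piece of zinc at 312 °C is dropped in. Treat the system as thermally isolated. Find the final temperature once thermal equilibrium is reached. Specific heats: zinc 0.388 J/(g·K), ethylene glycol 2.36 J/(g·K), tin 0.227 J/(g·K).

T_f ≈ 61.7 °C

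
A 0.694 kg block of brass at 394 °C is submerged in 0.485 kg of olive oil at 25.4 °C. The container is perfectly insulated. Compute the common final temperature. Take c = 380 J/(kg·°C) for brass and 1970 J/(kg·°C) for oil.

Setting the total heat transfer to zero:
0.694×380×(T − 394) + 0.485×1970×(T − 25.4) = 0
(263.72 + 955.45) T = 263.72×394 + 955.45×25.4
T = 128174 / 1219.2 = 105 °C

T_f ≈ 105.1 °C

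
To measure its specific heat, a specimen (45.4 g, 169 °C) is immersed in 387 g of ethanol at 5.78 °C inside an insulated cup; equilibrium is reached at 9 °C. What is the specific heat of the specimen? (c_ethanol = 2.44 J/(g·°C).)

c ≈ 0.419 J/(g·°C)

Energy conservation, ΣQ = 0:
45.4×c×(9 − 169) + 387×2.44×(9 − 5.78) = 0
-7264 c = -3040.6
c = -3040.6/-7264 ≈ 0.4186 J/(g·°C)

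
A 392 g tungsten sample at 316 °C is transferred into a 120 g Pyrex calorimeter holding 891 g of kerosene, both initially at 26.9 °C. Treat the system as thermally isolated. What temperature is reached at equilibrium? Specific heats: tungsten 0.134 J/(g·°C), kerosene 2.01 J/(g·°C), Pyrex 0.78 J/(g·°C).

Taking heat into each body as positive, Σ m c ΔT = 0:
392×0.134×(T − 316) + 891×2.01×(T − 26.9) + 120×0.78×(T − 26.9) = 0
(52.53 + 1790.9 + 93.6) T = 52.53×316 + 1790.9×26.9 + 93.6×26.9
T = 67292/1937 ≈ 34.74 °C

T_f ≈ 34.7 °C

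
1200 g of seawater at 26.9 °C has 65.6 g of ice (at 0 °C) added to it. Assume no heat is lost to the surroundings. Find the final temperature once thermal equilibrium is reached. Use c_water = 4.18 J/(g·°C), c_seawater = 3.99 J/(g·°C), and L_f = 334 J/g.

Conservation of energy gives ΣQ = 0:
fusion: m_ice L_f = 65.6·334 = 21910
  meltwater 0→T: 65.6·4.18·T = 274.21 T
  seawater cools: 1200·3.99·(T − 26.9) = 4788(T − 26.9)
5062.2 T = 128797 − 21910 = 106887
T ≈ 21.11 °C. Since T > 0 °C, the all-ice-melts assumption holds.

T_f ≈ 21.1 °C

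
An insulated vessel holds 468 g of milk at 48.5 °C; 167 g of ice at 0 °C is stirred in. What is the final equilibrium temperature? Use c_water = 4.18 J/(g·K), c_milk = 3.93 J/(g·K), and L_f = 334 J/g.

T_f ≈ 13.2 °C

Energy conservation, ΣQ = 0:
melt ice: 167·334 = 55778; meltwater 0→T: 167·4.18·T = 698.06 T; milk: 1839.2(T − 48.5)
2537.3 T = 89203 − 55778 = 33425
T ≈ 13.17 °C — above 0 °C, consistent with complete melting.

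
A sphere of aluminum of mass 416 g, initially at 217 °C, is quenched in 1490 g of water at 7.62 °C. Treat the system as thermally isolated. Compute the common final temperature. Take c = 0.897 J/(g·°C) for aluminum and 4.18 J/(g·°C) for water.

Heat gained plus heat lost sum to zero:
416*0.897*(T − 217) + 1490*4.18*(T − 7.62) = 0
6601.4 T = 128433
T ≈ 19.46 °C

T_f ≈ 19.5 °C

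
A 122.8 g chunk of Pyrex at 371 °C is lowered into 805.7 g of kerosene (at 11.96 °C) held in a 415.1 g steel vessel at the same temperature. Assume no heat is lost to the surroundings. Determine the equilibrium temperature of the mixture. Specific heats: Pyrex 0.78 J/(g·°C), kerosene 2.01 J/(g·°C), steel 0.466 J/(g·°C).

With ΣQ=0 the equilibrium temperature is the m·c-weighted mean:
T_f = (95.78*371 + 1619.5*11.96 + 193.44*11.96) / (95.78 + 1619.5 + 193.44)
    = 57218 / 1908.7 ≈ 29.98 °C

T_f ≈ 30.0 °C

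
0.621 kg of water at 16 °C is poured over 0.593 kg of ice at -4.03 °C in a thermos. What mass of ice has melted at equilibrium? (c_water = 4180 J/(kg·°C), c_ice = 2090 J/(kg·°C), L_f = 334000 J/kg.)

m_melted ≈ 0.109 kg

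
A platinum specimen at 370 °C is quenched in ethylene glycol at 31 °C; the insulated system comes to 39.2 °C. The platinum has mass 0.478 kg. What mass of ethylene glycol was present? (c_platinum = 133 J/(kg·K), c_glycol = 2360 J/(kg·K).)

Heat lost by the platinum = heat gained by the glycol:
0.478·133·(370 − 39.2) = m·2360·(39.2 − 31)
19352 m = 21030  ⇒  m ≈ 1.087 kg

m ≈ 1.09 kg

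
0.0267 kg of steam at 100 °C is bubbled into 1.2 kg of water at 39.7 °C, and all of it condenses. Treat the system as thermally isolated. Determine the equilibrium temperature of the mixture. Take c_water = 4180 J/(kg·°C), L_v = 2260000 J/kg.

Heat gained plus heat lost sum to zero:
steam→water at 100 °C releases m L_v = 0.0267×2260000 = 60342; condensate cools 100→T: 0.0267×4180×(T − 100) = 111.61(T − 100); water warms: 1.2×4180×(T − 39.7) = 5016(T − 39.7)
5127.6 T = 60342 + 11161 + 199135 = 270638
T ≈ 52.78 °C — below 100 °C, confirming all the steam condensed.

T_f ≈ 52.8 °C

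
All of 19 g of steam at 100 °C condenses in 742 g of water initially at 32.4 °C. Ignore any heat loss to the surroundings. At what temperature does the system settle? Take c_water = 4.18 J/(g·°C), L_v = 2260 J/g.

T_f ≈ 47.6 °C

Conservation of energy gives ΣQ = 0:
condense steam: −19×2260 = −42940
  condensed water 100 °C→T: 79.42(T − 100)
  water warms: 742×4.18×(T − 32.4) = 3101.6(T − 32.4)
3181 T = 42940 + 7942 + 100491 = 151373
T ≈ 47.59 °C — below 100 °C, confirming all the steam condensed.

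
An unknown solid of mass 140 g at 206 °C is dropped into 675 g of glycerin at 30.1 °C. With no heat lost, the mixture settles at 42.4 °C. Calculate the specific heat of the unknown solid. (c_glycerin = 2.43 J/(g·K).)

m_s c (T_s − T_f) = m_glycerin c_glycerin (T_f − T_0):
140×c×(206 − 42.4) = 675×2.43×(42.4 − 30.1)
22904 c = 20175  ⇒  c ≈ 0.8809 J/(g·K)

c ≈ 0.881 J/(g·K)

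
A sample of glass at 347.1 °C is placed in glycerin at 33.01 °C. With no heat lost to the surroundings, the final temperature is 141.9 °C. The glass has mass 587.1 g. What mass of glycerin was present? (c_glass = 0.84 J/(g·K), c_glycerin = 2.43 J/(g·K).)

Energy conservation, ΣQ = 0:
587.1×0.84×(141.9 − 347.1) + m×2.43×(141.9 − 33.01) = 0
264.6 m = 101197
m = 101197/264.6 ≈ 382.4 g

m ≈ 382 g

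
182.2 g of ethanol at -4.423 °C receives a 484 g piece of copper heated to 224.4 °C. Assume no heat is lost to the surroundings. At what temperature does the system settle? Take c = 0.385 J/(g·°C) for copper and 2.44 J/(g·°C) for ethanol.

Setting the total heat transfer to zero:
484×0.385×(T − 224.4) + 182.2×2.44×(T − (-4.423)) = 0
(186.34 + 444.57) T = 186.34×224.4 + 444.57×(-4.423)
T = 39848/630.91 ≈ 63.16 °C

T_f ≈ 63.2 °C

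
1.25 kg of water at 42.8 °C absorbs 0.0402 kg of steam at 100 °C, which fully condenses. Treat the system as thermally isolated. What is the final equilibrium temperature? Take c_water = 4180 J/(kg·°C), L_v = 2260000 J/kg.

T_f ≈ 61.4 °C

Sum of m c ΔT and latent-heat terms is zero:
latent heat released on condensation: 0.0402·2260000 = 90852
  condensed water 100 °C→T: 168.04(T − 100)
  water warms: 1.25·4180·(T − 42.8) = 5225(T − 42.8)
5393 T = 90852 + 16804 + 223630 = 331286
T ≈ 61.43 °C — below 100 °C, confirming all the steam condensed.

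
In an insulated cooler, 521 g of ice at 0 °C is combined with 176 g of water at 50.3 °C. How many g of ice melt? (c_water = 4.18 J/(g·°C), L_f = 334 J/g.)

m_melted ≈ 111 g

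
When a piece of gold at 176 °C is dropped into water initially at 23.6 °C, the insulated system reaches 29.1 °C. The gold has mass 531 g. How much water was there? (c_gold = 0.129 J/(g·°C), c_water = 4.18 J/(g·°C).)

m ≈ 438 g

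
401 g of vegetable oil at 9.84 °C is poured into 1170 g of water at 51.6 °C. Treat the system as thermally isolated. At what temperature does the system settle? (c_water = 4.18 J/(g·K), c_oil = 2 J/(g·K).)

T_f ≈ 45.7 °C

Heat gained plus heat lost sum to zero:
1170*4.18*(T − 51.6) + 401*2*(T − 9.84) = 0
(4890.6 + 802) T = 4890.6*51.6 + 802*9.84
T ≈ 45.72 °C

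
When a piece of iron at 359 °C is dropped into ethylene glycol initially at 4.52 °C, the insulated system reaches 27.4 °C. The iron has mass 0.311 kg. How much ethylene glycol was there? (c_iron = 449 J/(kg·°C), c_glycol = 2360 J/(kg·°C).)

|Q_iron| = |Q_glycol|:
0.311·449·(359 − 27.4) = m·2360·(27.4 − 4.52)
53997 m = 46304  ⇒  m ≈ 0.8575 kg

m ≈ 0.858 kg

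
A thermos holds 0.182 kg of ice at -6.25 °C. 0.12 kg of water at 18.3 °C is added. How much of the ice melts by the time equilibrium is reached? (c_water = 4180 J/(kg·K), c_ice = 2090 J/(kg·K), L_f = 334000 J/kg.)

m_melted ≈ 0.0204 kg

Cooling the water to 0 °C releases 0.12×4180×18.3 = 9179.3 J.
Of that, 0.182×2090×6.25 = 2377.4 J goes to bring the ice to 0 °C, leaving 6801.9 J.
To melt every bit of ice: 0.182×334000 = 60788 J.
Since 6801.9 < 60788 J, not all the ice melts; equilibrium is at 0 °C.
m_melt = 6801.9 / L_f = 0.02036 kg.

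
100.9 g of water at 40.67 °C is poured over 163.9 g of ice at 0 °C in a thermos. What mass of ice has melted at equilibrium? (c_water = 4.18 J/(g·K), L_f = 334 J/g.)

Heat available from the water dropping to 0 °C: 100.9×4.18×40.67 = 17153 J.
Melting all 163.9 g of ice would need 163.9×334 = 54743 J.
Since 17153 < 54743 J, not all the ice melts; equilibrium is at 0 °C.
m_melted×334 = 17153  ⇒  m_melted ≈ 51.36 g.

m_melted ≈ 51.4 g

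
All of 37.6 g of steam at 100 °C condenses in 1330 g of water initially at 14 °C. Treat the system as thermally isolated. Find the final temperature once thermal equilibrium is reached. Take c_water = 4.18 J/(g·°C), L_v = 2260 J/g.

T_f ≈ 31.2 °C

Let T be the final temperature. ΣQ_i = 0:
latent heat released on condensation: 37.6·2260 = 84976; condensed water 100 °C→T: 157.17(T − 100); water warms: 1330·4.18·(T − 14) = 5559.4(T − 14)
5716.6 T = 84976 + 15717 + 77832 = 178524
T ≈ 31.23 °C (< 100 °C, so full condensation is consistent).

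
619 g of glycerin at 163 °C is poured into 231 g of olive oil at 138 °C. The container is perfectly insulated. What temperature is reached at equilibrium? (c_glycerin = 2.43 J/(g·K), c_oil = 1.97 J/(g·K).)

T_f ≈ 157.2 °C

|Q_glycerin| = |Q_oil|:
619*2.43*(163 − T) = 231*1.97*(T − 138)
1504.2(163 − T) = 455.07(T − 138)
1959.2 T = 307979  ⇒  T ≈ 157.19 °C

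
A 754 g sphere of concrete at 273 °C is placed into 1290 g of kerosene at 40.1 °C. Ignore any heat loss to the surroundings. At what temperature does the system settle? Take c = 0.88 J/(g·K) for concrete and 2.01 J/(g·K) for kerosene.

Heat gained plus heat lost sum to zero:
754×0.88×(T − 273) + 1290×2.01×(T − 40.1) = 0
(663.52 + 2592.9) T = 663.52×273 + 2592.9×40.1
T = 285116/3256.4 ≈ 87.56 °C

T_f ≈ 87.6 °C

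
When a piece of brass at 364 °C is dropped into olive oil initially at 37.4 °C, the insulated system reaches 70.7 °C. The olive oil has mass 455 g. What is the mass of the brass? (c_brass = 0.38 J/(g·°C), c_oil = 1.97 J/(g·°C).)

Let T be the final temperature. ΣQ_i = 0:
m×0.38×(70.7 − 364) + 455×1.97×(70.7 − 37.4) = 0
-111.45 m = -29848
m = -29848/-111.45 ≈ 267.8 g

m ≈ 268 g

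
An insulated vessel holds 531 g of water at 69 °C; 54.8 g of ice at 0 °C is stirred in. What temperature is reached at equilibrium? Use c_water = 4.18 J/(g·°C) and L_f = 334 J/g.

T_f ≈ 55.1 °C

Let T be the final temperature. ΣQ_i = 0:
fusion: m_ice L_f = 54.8·334 = 18303
  warm the meltwater: 229.06 T
  water: 2219.6(T − 69)
2448.6 T = 153151 − 18303 = 134848
T ≈ 55.07 °C (positive, so assuming full melt was valid).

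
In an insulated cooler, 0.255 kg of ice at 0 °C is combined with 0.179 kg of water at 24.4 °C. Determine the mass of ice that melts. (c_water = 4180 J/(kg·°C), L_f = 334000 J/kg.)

m_melted ≈ 0.0547 kg

Heat available from the water dropping to 0 °C: 0.179·4180·24.4 = 18257 J.
To melt every bit of ice: 0.255·334000 = 85170 J.
18257 J < 85170 J, so only part of the ice melts and the system sits at 0 °C.
Mass melted = 18257/334000 ≈ 0.05466 kg.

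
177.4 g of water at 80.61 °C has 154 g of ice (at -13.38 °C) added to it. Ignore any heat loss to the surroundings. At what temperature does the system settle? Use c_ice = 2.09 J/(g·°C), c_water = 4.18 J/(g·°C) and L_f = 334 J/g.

T_f ≈ 2.9 °C

Conservation of energy gives ΣQ = 0:
ice -13.38→0 °C: 154×2.09×13.38 = 4306.5
  latent heat to melt: 154×334 = 51436
  warm the meltwater: 643.72 T
  water cools: 177.4×4.18×(T − 80.61) = 741.53(T − 80.61)
1385.3 T = 59775 − 55742 = 4032.4
T ≈ 2.91 °C — above 0 °C, consistent with complete melting.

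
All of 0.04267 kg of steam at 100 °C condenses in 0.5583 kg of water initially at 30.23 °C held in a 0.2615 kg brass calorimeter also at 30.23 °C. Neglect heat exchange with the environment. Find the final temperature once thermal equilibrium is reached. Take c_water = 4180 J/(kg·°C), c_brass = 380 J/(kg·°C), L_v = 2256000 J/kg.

Sum of m c ΔT and latent-heat terms is zero:
latent heat released on condensation: 0.04267×2256000 = 96264
  condensate cools 100→T: 0.04267×4180×(T − 100) = 178.36(T − 100)
  original water: 2333.7(T − 30.23)
  cup: 99.37(T − 30.23)
2611.4 T = 96264 + 17836 + 73552 = 187651
T ≈ 71.86 °C, under the boiling point, so the assumption holds.

T_f ≈ 71.9 °C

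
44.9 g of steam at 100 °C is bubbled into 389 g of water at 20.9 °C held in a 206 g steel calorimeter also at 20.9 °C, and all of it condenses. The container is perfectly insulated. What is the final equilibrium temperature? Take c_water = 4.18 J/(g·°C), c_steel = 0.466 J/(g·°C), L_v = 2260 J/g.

T_f ≈ 81.8 °C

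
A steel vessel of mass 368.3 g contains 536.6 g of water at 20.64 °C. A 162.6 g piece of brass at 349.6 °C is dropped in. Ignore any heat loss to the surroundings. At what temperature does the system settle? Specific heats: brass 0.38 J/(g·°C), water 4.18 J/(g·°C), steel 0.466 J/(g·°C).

T_f ≈ 28.8 °C

With ΣQ=0 the equilibrium temperature is the m·c-weighted mean:
T_f = (61.79×349.6 + 2243×20.64 + 171.63×20.64) / (61.79 + 2243 + 171.63)
    = 71439 / 2476.4 ≈ 28.85 °C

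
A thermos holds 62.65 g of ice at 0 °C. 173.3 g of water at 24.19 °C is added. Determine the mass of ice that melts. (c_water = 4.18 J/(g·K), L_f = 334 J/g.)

m_melted ≈ 52.5 g

Cooling the water to 0 °C releases 173.3·4.18·24.19 = 17523 J.
Melting all 62.65 g of ice would need 62.65·334 = 20925 J.
17523 J < 20925 J, so only part of the ice melts and the system sits at 0 °C.
m_melt = 17523 / L_f = 52.46 g.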